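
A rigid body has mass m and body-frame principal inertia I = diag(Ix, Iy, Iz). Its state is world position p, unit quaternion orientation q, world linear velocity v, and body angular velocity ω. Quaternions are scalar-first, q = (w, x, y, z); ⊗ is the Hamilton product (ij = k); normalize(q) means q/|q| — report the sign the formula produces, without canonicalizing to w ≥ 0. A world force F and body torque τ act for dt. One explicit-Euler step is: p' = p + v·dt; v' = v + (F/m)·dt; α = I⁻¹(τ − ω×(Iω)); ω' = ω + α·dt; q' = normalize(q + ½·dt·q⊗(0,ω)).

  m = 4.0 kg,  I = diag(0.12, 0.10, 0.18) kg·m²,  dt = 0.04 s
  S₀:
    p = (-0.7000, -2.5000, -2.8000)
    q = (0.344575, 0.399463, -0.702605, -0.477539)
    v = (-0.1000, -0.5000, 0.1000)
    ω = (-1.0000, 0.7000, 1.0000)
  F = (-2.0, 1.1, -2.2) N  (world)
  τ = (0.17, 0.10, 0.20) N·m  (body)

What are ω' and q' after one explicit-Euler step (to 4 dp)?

precession coupling ω×(Iω) = (0.0560, 0.0600, 0.0140)
angular accel α = (0.9500, 0.4000, 1.0333)
ω' = ω + α·dt = (-0.9620, 0.7160, 1.0413)
q⊗(0,ω) = (1.3688255, -0.7129027, 0.3192785, -0.0784059)
q + ½dt·q⊗(0,ω), renormalized = (0.3718, 0.3850, -0.6959, -0.4789)

ω' = (-0.9620, 0.7160, 1.0413)
q' = (0.3718, 0.3850, -0.6959, -0.4789)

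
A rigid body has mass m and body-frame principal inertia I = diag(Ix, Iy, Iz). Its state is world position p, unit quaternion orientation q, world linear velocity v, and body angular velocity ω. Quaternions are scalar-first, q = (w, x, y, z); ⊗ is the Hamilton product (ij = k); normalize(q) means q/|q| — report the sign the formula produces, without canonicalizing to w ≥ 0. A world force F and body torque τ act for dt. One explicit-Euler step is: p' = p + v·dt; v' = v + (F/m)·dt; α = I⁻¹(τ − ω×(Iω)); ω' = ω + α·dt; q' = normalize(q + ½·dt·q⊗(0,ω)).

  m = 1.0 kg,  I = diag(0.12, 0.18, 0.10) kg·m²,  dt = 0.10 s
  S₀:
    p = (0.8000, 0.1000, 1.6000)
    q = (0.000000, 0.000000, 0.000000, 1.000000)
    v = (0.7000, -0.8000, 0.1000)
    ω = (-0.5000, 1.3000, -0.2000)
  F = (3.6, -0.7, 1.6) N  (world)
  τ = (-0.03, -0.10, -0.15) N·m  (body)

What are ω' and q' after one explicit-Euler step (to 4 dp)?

ω' = (-0.5423, 1.2433, -0.3110)
q' = (0.0100, -0.0648, -0.0249, 0.9975)

(τ − ω×Iω)/I = (-0.4233, -0.5667, -1.1100)
new body rate ω' = (-0.5423, 1.2433, -0.3110)
2q̇ = q⊗(0,ω) = (0.2000000, -1.3000000, -0.5000000, 0.0000000)
q + ½dt·q⊗(0,ω), renormalized = (0.0100, -0.0648, -0.0249, 0.9975)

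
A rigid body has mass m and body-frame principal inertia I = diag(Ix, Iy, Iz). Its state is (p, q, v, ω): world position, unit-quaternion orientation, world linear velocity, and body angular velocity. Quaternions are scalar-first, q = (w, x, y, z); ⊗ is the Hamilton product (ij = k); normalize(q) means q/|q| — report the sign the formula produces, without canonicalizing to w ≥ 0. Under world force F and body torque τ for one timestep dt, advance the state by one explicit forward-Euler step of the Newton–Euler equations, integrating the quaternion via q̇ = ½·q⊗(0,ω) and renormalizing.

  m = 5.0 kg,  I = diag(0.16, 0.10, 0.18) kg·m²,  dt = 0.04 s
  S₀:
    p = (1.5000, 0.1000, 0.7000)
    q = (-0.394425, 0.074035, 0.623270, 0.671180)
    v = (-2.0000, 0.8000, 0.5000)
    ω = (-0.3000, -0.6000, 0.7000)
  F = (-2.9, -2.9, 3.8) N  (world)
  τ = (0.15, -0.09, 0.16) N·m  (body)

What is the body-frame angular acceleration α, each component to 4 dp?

precession coupling ω×(Iω) = (-0.0336, 0.0042, -0.0108)
(τ − ω×Iω)/I = (1.1475, -0.9420, 0.9489)

α = (1.1475, -0.9420, 0.9489)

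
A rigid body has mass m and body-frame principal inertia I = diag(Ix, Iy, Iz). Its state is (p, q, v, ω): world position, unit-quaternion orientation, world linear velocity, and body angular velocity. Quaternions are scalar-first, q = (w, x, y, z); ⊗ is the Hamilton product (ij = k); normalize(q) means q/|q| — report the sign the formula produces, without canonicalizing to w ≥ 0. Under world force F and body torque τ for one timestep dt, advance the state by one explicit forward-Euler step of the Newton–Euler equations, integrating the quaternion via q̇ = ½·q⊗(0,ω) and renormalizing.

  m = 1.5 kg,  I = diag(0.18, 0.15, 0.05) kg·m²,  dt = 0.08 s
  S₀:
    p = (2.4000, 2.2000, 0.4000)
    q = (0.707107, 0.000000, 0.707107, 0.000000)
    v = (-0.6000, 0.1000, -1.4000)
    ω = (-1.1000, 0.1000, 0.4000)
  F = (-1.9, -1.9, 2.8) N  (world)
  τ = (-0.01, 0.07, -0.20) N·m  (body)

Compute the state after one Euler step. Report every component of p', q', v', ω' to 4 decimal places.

α = I⁻¹(τ − ω×Iω) = (-0.0333, 0.8480, -4.0660)
ω + α·dt = (-1.1027, 0.1678, 0.0747)
2q̇ = q⊗(0,ω) = (-0.0707107, -0.4949749, 0.0707107, 1.0606605)
updated quaternion q' = (0.7035, -0.0198, 0.7092, 0.0424)
a = (-1.2667, -1.2667, 1.8667)
new position p' = (2.3520, 2.2080, 0.2880)
v' = v + a·dt = (-0.7013, -0.0013, -1.2507)

p' = (2.3520, 2.2080, 0.2880)
q' = (0.7035, -0.0198, 0.7092, 0.0424)
v' = (-0.7013, -0.0013, -1.2507)
ω' = (-1.1027, 0.1678, 0.0747)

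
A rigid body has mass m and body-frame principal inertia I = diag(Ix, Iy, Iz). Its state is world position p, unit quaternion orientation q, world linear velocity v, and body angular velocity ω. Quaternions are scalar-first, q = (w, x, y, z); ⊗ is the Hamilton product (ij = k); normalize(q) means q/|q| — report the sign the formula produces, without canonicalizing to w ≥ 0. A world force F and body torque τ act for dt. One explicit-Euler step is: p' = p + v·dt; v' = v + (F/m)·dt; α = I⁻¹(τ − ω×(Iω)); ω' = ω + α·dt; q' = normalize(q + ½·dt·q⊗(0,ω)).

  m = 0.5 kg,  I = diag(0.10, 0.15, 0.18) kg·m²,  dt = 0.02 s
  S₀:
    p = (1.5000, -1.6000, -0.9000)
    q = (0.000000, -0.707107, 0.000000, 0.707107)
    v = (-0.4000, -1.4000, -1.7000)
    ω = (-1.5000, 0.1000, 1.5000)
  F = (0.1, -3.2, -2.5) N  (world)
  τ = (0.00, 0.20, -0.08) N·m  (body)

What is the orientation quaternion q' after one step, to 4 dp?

2q̇ = q⊗(0,ω) = (-2.1213210, -0.0707107, 0.0000000, -0.0707107)
q + ½dt·q⊗(0,ω), renormalized = (-0.0212, -0.7077, 0.0000, 0.7062)

q' = (-0.0212, -0.7077, 0.0000, 0.7062)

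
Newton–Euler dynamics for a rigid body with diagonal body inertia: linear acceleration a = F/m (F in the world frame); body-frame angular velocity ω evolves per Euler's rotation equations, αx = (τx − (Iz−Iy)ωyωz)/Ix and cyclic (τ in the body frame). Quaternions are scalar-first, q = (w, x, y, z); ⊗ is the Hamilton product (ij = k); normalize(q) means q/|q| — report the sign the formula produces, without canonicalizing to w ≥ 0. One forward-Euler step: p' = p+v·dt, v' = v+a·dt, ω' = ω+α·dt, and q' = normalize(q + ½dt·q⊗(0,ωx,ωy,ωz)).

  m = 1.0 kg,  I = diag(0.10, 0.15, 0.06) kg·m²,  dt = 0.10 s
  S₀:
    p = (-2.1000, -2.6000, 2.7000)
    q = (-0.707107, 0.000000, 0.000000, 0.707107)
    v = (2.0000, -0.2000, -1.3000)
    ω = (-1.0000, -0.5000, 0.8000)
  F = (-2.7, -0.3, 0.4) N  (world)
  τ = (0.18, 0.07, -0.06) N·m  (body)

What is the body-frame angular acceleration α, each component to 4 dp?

ω×(Iω) gyroscopic = (0.0360, -0.0320, 0.0250)
(τ − ω×Iω)/I = (1.4400, 0.6800, -1.4167)

α = (1.4400, 0.6800, -1.4167)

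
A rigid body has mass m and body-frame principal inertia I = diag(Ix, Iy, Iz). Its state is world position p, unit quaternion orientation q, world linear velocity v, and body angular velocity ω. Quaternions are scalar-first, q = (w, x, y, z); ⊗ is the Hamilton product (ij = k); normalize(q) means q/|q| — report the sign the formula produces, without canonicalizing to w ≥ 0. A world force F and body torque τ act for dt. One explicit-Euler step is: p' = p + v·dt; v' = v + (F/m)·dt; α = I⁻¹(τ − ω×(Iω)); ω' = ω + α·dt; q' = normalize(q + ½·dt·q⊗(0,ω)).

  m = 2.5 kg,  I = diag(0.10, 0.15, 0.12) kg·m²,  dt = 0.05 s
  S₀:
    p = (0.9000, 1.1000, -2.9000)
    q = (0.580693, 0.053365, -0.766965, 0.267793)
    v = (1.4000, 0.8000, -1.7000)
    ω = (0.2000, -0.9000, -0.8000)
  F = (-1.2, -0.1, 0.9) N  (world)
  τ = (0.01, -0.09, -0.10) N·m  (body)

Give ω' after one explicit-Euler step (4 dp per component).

ω×(Iω) gyroscopic = (-0.0216, 0.0032, -0.0090)
angular accel α = (0.3160, -0.6213, -0.7583)
ω + α·dt = (0.2158, -0.9311, -0.8379)

ω' = (0.2158, -0.9311, -0.8379)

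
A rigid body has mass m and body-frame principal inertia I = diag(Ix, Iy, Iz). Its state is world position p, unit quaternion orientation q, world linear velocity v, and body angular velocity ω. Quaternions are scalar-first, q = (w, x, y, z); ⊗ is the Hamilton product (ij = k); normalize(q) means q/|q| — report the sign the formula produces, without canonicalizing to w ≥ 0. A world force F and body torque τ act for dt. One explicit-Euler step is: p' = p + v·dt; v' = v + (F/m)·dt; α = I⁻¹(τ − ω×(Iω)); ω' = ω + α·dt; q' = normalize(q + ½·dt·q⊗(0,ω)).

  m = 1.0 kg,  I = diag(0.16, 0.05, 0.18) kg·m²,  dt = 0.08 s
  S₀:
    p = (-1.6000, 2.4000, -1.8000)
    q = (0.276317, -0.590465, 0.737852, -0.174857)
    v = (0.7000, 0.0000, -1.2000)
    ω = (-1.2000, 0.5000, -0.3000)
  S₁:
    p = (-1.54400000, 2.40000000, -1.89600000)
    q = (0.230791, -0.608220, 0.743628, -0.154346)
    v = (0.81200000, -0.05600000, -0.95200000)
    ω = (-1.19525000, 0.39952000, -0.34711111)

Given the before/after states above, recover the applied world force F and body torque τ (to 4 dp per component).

Δv = v₁−v₀ = (0.11200000, -0.05600000, 0.24800000)
m·(v₁−v₀)/dt = (1.4000, -0.7000, 3.1000)
rate change Δω = (0.00475000, -0.10048000, -0.04711111)
ω₀×(Iω₀) = (-0.0195, -0.0072, 0.0660)
I·α + gyro = (-0.0100, -0.0700, -0.0400)

F = (1.4000, -0.7000, 3.1000)
τ = (-0.0100, -0.0700, -0.0400)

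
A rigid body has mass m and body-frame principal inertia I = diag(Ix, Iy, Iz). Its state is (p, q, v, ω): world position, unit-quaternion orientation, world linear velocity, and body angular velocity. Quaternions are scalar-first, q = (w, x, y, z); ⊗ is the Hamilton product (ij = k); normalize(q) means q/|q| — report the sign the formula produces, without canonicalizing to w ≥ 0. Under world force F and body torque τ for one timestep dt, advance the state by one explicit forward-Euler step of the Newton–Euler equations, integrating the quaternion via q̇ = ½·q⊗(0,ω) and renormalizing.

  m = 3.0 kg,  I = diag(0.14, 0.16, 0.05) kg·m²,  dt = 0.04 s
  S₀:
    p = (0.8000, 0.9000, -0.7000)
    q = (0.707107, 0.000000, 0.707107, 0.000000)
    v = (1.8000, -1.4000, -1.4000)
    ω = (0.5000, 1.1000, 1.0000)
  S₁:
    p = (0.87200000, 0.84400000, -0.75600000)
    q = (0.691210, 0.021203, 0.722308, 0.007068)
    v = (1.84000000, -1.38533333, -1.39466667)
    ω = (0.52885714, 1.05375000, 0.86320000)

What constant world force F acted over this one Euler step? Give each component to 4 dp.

F = (3.0000, 1.1000, 0.4000)

velocity change Δv = (0.04000000, 0.01466667, 0.00533333)
m·(v₁−v₀)/dt = (3.0000, 1.1000, 0.4000)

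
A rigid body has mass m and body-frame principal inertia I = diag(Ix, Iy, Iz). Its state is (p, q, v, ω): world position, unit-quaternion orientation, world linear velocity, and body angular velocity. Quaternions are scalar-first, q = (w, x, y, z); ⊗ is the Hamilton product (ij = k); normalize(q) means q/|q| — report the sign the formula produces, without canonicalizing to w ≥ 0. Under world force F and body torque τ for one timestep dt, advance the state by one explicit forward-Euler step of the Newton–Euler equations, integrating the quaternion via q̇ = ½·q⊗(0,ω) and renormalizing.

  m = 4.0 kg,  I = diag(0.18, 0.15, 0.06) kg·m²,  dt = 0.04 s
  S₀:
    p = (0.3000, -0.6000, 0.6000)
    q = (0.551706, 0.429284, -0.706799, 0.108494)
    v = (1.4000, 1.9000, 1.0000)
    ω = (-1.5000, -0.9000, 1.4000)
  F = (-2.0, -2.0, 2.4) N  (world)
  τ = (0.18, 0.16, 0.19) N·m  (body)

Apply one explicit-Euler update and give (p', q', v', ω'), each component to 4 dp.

p' = p + v·dt = (0.3560, -0.5240, 0.6400)
v + (F/m)dt = (1.3800, 1.8800, 1.0240)
gyro term ω×Iω = (0.1134, -0.2520, -0.0405)
(τ − ω×Iω)/I = (0.3700, 2.7467, 3.8417)
new body rate ω' = (-1.4852, -0.7901, 1.5537)
2q̇ = q⊗(0,ω) = (-0.1440847, -1.7194330, -1.2602740, -0.6741657)
q + ½dt·q⊗(0,ω), renormalized = (0.5483, 0.3945, -0.7313, 0.0949)

p' = (0.3560, -0.5240, 0.6400)
q' = (0.5483, 0.3945, -0.7313, 0.0949)
v' = (1.3800, 1.8800, 1.0240)
ω' = (-1.4852, -0.7901, 1.5537)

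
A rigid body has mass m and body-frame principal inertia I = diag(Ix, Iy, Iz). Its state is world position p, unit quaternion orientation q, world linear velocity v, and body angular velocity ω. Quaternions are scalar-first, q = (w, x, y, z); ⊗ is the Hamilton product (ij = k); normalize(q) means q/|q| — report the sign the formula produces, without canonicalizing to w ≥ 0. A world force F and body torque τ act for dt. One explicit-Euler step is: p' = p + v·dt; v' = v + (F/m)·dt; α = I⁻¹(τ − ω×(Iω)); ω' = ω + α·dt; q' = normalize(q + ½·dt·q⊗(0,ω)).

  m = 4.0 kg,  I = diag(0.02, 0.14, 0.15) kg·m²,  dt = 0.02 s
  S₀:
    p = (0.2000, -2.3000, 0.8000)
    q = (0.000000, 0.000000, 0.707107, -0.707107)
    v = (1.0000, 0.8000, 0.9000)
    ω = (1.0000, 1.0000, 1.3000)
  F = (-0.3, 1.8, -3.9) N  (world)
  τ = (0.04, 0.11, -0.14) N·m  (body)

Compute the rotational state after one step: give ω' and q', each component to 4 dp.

ω' = (1.0270, 1.0399, 1.2653)
q' = (0.0021, 0.0163, 0.6999, -0.7140)

α = I⁻¹(τ − ω×Iω) = (1.3500, 1.9929, -1.7333)
new body rate ω' = (1.0270, 1.0399, 1.2653)
q⊗(0,ω) = (0.2121321, 1.6263461, -0.7071070, -0.7071070)
q' = normalize(q + ½dt·q⊗(0,ω)) = (0.0021, 0.0163, 0.6999, -0.7140)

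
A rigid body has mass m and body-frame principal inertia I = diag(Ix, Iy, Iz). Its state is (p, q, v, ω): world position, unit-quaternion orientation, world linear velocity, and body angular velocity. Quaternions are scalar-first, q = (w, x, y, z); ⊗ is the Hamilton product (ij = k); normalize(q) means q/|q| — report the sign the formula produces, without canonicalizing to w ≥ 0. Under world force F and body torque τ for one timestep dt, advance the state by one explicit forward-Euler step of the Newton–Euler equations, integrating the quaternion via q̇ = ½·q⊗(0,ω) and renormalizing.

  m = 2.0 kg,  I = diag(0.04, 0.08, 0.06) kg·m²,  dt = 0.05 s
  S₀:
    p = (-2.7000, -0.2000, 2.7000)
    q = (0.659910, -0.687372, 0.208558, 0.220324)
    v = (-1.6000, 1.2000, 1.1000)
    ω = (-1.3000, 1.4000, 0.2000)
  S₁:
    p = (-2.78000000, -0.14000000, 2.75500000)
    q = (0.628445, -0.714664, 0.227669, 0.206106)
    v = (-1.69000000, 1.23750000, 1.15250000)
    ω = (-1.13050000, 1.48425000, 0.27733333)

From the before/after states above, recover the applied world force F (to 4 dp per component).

Δv = v₁−v₀ = (-0.09000000, 0.03750000, 0.05250000)
F = m·Δv/dt = (-3.6000, 1.5000, 2.1000)

F = (-3.6000, 1.5000, 2.1000)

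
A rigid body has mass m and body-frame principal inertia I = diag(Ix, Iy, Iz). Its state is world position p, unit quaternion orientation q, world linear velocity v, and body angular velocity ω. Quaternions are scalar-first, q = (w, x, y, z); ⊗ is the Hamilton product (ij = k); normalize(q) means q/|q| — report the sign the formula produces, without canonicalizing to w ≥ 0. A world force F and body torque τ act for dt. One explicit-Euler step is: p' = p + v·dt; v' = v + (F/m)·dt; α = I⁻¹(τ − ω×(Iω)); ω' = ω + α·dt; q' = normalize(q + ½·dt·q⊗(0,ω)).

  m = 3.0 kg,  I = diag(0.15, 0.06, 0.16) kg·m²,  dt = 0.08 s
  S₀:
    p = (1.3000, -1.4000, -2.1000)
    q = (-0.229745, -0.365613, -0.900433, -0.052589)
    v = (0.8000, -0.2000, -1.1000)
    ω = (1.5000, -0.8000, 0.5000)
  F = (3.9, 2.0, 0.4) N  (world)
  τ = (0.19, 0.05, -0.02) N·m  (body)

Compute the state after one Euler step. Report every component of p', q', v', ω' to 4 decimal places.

precession coupling ω×(Iω) = (-0.0400, -0.0075, 0.1080)
α = I⁻¹(τ − ω×Iω) = (1.5333, 0.9583, -0.8000)
ω + α·dt = (1.6227, -0.7233, 0.4360)
Hamilton product q⊗(0,ω) = (-0.1456324, -0.8369052, 0.2877190, 1.5282674)
updated quaternion q' = (-0.2350, -0.3981, -0.8867, 0.0085)
new position p' = (1.3640, -1.4160, -2.1880)
new velocity v' = (0.9040, -0.1467, -1.0893)

p' = (1.3640, -1.4160, -2.1880)
q' = (-0.2350, -0.3981, -0.8867, 0.0085)
v' = (0.9040, -0.1467, -1.0893)
ω' = (1.6227, -0.7233, 0.4360)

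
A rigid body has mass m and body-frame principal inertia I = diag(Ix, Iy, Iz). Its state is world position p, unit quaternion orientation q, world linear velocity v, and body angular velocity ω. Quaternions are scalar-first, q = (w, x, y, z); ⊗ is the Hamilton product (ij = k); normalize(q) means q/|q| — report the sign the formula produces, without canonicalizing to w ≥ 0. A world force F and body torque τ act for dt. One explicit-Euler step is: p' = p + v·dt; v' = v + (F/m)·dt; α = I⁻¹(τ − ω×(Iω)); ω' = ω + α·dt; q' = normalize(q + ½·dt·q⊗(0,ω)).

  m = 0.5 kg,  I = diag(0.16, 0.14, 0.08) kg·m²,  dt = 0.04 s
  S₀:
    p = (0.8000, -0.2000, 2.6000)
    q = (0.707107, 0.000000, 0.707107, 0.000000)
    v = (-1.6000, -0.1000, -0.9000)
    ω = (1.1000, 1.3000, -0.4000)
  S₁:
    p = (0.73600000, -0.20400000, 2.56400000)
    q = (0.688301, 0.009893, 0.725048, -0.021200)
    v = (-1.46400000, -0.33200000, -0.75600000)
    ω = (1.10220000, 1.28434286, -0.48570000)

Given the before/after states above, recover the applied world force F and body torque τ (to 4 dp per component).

F = (1.7000, -2.9000, 1.8000)
τ = (0.0400, -0.0900, -0.2000)

velocity change Δv = (0.13600000, -0.23200000, 0.14400000)
m·(v₁−v₀)/dt = (1.7000, -2.9000, 1.8000)
ω₁ − ω₀ = (0.00220000, -0.01565714, -0.08570000)
applied torque τ = (0.0400, -0.0900, -0.2000)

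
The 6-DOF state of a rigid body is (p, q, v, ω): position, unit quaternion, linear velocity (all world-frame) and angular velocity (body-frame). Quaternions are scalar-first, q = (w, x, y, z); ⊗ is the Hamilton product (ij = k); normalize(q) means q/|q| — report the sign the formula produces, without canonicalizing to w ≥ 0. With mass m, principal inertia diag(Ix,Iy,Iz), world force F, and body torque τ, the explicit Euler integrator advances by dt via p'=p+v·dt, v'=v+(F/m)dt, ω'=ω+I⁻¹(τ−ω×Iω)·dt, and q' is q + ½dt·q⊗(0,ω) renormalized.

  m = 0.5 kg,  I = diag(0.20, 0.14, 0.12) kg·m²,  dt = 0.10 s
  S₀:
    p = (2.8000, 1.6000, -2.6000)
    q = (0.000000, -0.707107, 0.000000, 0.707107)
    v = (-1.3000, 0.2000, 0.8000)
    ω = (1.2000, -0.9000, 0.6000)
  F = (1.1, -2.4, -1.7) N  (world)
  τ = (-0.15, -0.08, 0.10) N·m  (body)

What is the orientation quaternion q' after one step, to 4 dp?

Hamilton product q⊗(0,ω) = (0.4242642, 0.6363963, 1.2727926, 0.6363963)
q' = normalize(q + ½dt·q⊗(0,ω)) = (0.0211, -0.6731, 0.0634, 0.7365)

q' = (0.0211, -0.6731, 0.0634, 0.7365)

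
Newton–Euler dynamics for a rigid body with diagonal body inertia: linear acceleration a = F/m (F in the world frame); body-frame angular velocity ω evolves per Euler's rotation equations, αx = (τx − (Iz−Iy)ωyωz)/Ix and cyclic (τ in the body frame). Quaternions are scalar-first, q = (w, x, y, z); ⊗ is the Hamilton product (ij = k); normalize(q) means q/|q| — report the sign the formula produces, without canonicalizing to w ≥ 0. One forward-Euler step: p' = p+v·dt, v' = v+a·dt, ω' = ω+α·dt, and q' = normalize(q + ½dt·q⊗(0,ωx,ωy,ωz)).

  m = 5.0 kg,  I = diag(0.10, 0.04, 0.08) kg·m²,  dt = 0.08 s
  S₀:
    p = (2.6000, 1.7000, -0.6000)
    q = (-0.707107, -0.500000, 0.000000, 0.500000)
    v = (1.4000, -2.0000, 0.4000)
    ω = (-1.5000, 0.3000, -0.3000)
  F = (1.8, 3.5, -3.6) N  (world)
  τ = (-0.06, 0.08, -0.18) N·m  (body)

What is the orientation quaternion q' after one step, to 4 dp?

q⊗(0,ω) = (-0.6000000, 0.9106605, -1.1121321, 0.0621321)
updated quaternion q' = (-0.7297, -0.4627, -0.0444, 0.5015)

q' = (-0.7297, -0.4627, -0.0444, 0.5015)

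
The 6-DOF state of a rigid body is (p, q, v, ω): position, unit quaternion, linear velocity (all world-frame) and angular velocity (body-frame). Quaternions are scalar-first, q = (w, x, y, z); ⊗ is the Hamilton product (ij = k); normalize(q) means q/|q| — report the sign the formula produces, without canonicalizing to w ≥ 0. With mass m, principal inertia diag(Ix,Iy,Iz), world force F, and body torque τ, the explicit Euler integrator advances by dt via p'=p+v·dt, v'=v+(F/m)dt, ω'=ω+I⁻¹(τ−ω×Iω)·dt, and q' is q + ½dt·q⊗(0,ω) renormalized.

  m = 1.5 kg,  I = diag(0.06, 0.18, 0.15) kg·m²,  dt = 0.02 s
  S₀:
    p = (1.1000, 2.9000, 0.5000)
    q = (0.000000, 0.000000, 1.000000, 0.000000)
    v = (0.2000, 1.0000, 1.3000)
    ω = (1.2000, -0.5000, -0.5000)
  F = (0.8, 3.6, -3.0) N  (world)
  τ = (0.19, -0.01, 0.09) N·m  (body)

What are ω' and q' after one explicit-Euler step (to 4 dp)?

gyro term ω×Iω = (-0.0075, 0.0540, -0.0720)
angular accel α = (3.2917, -0.3556, 1.0800)
ω' = ω + α·dt = (1.2658, -0.5071, -0.4784)
q⊗(0,ω) = (0.5000000, -0.5000000, 0.0000000, -1.2000000)
q' = normalize(q + ½dt·q⊗(0,ω)) = (0.0050, -0.0050, 0.9999, -0.0120)

ω' = (1.2658, -0.5071, -0.4784)
q' = (0.0050, -0.0050, 0.9999, -0.0120)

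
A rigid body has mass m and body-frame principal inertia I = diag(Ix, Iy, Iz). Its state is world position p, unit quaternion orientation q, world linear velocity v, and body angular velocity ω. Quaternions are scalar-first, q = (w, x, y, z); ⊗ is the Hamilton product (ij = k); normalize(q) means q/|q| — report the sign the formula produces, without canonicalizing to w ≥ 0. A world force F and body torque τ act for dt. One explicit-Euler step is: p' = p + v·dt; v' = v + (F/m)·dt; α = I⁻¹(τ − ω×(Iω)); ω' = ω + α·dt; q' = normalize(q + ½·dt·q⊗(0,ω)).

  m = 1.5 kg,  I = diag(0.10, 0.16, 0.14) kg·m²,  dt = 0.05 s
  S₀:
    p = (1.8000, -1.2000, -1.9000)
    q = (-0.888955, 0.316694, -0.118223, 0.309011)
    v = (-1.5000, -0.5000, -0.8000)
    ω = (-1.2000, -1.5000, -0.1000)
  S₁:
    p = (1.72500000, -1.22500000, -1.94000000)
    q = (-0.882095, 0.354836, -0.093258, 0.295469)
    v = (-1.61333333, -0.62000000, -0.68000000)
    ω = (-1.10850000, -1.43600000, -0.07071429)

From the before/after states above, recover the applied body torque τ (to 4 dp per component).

Δω = ω₁−ω₀ = (0.09150000, 0.06400000, 0.02928571)
precession coupling = (-0.0030, -0.0048, 0.1080)
τ = I·(Δω/dt) + ω₀×(Iω₀) = (0.1800, 0.2000, 0.1900)

τ = (0.1800, 0.2000, 0.1900)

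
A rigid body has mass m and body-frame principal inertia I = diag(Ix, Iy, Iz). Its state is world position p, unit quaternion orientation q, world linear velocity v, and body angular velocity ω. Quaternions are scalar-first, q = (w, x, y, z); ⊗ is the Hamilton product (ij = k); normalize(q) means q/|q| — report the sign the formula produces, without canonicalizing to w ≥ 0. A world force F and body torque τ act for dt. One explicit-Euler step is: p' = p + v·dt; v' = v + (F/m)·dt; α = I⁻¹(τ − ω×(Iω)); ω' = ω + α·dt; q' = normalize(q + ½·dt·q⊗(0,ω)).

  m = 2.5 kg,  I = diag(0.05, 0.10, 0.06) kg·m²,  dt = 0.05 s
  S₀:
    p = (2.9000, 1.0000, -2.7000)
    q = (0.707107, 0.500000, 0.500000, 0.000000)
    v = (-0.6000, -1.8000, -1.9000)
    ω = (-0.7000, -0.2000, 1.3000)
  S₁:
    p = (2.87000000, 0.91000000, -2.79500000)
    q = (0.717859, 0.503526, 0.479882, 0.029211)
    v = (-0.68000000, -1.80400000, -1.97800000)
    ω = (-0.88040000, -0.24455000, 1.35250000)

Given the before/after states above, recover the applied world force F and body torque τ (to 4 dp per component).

velocity change Δv = (-0.08000000, -0.00400000, -0.07800000)
F = m·Δv/dt = (-4.0000, -0.2000, -3.9000)
ω₁ − ω₀ = (-0.18040000, -0.04455000, 0.05250000)
τ = I·(Δω/dt) + ω₀×(Iω₀) = (-0.1700, -0.0800, 0.0700)

F = (-4.0000, -0.2000, -3.9000)
τ = (-0.1700, -0.0800, 0.0700)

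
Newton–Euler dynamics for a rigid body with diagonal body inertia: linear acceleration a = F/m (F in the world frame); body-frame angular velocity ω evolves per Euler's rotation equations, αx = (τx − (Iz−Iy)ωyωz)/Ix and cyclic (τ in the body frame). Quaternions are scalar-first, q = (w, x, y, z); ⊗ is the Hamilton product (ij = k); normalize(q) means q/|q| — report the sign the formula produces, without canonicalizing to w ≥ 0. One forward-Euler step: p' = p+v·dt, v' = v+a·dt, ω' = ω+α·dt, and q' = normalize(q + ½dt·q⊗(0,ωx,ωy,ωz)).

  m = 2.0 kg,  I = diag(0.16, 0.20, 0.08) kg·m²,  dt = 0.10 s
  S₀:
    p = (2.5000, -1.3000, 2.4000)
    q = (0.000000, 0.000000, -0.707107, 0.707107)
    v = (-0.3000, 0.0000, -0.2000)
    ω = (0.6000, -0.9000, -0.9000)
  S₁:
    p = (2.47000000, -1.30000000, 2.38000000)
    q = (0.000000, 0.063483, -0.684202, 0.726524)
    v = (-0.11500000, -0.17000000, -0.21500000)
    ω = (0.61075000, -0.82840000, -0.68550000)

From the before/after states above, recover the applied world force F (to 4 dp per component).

F = (3.7000, -3.4000, -0.3000)

v₁ − v₀ = (0.18500000, -0.17000000, -0.01500000)
F = m·Δv/dt = (3.7000, -3.4000, -0.3000)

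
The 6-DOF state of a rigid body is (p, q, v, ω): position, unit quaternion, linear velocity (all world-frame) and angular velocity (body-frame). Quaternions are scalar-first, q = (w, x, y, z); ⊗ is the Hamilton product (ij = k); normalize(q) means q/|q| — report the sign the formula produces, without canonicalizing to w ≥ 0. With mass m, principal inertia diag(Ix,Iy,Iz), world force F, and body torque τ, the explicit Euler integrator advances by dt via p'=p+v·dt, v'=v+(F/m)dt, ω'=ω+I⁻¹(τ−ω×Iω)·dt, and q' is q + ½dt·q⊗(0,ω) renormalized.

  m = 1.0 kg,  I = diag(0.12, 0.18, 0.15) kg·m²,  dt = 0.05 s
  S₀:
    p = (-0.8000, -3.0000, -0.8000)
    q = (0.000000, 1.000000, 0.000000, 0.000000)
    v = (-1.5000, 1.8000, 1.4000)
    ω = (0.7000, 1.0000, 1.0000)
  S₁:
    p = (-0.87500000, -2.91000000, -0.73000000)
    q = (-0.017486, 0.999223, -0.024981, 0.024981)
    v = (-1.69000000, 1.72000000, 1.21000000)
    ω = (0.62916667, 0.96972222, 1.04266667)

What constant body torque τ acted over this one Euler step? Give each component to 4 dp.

Δω = ω₁−ω₀ = (-0.07083333, -0.03027778, 0.04266667)
I·α + gyro = (-0.2000, -0.1300, 0.1700)

τ = (-0.2000, -0.1300, 0.1700)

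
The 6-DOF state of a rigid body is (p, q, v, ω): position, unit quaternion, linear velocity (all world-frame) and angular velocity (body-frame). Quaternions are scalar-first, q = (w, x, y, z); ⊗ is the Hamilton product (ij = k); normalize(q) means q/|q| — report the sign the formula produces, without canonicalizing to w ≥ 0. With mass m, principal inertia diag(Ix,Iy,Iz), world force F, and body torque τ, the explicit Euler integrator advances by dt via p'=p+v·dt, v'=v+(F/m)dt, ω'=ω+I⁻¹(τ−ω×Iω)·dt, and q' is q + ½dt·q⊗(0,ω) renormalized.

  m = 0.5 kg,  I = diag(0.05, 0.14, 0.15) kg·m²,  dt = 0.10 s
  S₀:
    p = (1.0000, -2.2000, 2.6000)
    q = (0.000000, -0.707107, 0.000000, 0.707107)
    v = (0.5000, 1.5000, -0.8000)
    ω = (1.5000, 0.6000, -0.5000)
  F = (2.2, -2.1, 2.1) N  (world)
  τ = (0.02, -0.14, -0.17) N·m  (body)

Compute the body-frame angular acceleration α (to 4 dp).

α = (0.4600, -1.5357, -1.6733)

precession coupling ω×(Iω) = (-0.0030, 0.0750, 0.0810)
α = I⁻¹(τ − ω×Iω) = (0.4600, -1.5357, -1.6733)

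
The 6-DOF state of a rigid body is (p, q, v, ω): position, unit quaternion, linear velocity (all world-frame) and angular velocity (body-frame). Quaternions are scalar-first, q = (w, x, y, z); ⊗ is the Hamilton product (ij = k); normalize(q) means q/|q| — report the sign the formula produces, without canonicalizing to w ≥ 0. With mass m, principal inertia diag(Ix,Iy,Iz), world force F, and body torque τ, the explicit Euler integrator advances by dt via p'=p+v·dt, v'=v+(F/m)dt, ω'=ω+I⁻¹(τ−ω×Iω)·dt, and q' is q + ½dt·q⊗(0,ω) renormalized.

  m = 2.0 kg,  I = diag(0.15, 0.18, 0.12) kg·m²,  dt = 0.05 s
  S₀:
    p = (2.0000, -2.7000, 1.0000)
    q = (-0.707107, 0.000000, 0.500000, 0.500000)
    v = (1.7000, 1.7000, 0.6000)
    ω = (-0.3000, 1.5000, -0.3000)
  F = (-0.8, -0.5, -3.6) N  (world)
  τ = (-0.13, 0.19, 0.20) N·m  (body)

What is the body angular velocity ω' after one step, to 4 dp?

α = I⁻¹(τ − ω×Iω) = (-1.0467, 1.0406, 1.7792)
ω + α·dt = (-0.3523, 1.5520, -0.2110)

ω' = (-0.3523, 1.5520, -0.2110)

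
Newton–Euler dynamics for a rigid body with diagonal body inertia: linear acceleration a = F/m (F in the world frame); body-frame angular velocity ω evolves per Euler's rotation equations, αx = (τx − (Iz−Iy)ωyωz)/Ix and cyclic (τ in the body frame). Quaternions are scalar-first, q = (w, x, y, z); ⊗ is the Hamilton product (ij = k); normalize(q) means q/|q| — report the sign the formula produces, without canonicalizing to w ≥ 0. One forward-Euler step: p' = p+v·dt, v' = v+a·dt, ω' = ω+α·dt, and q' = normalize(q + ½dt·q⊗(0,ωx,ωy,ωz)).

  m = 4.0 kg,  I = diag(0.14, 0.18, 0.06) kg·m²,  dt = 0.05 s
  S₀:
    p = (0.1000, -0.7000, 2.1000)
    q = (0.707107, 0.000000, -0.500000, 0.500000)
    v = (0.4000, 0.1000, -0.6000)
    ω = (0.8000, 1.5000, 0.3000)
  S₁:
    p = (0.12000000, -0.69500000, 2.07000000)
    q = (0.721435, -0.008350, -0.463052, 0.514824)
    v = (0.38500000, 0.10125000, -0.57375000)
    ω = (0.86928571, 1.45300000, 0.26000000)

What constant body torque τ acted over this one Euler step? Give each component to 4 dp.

ω₁ − ω₀ = (0.06928571, -0.04700000, -0.04000000)
ω₀×(Iω₀) = (-0.0540, 0.0192, 0.0480)
applied torque τ = (0.1400, -0.1500, 0.0000)

τ = (0.1400, -0.1500, 0.0000)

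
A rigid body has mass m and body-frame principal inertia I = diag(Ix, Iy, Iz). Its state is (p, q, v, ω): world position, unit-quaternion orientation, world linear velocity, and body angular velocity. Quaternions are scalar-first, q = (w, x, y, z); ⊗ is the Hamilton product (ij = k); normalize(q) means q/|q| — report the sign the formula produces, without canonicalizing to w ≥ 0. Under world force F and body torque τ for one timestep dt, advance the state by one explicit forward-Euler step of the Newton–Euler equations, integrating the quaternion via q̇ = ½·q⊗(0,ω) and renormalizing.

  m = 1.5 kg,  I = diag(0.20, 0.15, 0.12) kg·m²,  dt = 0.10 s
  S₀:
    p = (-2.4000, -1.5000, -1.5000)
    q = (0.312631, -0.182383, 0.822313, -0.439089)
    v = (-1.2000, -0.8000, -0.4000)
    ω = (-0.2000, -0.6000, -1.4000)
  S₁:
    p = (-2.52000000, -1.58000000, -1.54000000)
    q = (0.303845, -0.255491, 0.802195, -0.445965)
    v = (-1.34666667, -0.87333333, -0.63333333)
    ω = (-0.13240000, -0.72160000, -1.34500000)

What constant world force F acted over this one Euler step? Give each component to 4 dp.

F = (-2.2000, -1.1000, -3.5000)

Δv = v₁−v₀ = (-0.14666667, -0.07333333, -0.23333333)
applied force F = (-2.2000, -1.1000, -3.5000)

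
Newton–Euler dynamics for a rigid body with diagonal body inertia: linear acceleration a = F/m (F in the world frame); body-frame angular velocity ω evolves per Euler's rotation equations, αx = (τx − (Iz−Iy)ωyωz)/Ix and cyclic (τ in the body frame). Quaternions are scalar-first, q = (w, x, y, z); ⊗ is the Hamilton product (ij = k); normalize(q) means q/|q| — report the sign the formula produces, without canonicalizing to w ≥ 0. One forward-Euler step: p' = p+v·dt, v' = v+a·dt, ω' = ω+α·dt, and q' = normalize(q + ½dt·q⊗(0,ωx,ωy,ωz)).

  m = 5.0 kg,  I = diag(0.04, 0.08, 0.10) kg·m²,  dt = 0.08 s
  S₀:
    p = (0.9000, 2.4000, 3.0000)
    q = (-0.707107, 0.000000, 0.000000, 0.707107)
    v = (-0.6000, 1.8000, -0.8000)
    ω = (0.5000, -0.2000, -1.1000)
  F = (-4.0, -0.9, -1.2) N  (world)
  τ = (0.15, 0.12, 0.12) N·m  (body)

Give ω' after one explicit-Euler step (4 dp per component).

precession coupling ω×(Iω) = (0.0044, 0.0330, -0.0040)
(τ − ω×Iω)/I = (3.6400, 1.0875, 1.2400)
new body rate ω' = (0.7912, -0.1130, -1.0008)

ω' = (0.7912, -0.1130, -1.0008)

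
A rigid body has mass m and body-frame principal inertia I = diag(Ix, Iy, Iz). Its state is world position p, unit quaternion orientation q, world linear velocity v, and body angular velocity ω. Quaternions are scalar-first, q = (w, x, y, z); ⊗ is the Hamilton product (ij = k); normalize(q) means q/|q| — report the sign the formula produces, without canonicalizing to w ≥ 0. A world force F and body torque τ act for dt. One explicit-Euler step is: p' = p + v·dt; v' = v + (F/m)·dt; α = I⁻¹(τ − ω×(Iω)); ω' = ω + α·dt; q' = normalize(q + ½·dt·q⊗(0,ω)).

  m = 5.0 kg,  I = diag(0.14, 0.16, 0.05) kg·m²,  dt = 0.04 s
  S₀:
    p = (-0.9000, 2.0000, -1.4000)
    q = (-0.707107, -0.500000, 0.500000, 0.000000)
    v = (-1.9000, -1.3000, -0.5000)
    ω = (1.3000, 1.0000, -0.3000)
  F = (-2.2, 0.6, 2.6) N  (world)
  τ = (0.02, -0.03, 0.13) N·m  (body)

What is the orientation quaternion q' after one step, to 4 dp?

q⊗(0,ω) = (0.1500000, -1.0692391, -0.8571070, -0.9378679)
q + ½dt·q⊗(0,ω), renormalized = (-0.7037, -0.5211, 0.4826, -0.0187)

q' = (-0.7037, -0.5211, 0.4826, -0.0187)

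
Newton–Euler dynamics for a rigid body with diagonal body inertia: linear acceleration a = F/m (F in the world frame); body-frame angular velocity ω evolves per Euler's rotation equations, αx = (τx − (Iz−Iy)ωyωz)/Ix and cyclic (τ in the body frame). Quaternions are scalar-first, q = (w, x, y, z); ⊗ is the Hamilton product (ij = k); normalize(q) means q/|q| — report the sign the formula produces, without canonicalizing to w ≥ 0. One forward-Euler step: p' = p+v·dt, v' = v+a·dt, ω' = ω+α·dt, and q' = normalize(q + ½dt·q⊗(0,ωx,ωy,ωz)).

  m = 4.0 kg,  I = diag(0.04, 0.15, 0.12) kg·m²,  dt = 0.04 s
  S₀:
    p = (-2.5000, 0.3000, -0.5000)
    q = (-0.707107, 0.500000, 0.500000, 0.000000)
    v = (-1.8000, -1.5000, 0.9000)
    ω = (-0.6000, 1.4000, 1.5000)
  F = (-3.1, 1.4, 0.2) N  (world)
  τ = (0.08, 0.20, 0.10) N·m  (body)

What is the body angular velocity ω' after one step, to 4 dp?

ω' = (-0.4570, 1.4341, 1.5641)

precession coupling ω×(Iω) = (-0.0630, 0.0720, -0.0924)
α = I⁻¹(τ − ω×Iω) = (3.5750, 0.8533, 1.6033)
ω + α·dt = (-0.4570, 1.4341, 1.5641)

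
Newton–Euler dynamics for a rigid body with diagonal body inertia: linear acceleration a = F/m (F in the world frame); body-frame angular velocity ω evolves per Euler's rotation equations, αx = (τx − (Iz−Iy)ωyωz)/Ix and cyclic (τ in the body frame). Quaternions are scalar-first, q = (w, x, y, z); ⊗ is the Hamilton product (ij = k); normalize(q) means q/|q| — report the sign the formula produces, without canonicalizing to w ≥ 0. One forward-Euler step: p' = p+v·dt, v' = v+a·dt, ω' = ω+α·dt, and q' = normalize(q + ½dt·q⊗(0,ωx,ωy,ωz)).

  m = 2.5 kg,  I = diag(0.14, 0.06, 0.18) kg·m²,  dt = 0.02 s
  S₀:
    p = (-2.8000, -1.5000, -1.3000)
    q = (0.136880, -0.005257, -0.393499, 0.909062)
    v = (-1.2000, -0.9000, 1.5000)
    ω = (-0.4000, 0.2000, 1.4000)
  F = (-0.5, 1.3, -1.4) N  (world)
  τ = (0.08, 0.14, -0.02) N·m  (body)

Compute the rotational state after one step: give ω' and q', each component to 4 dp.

ω' = (-0.3934, 0.2392, 1.3971)
q' = (0.1249, -0.0131, -0.3967, 0.9093)

ω×(Iω) gyroscopic = (0.0336, 0.0224, 0.0064)
angular accel α = (0.3314, 1.9600, -0.1467)
ω' = ω + α·dt = (-0.3934, 0.2392, 1.3971)
Hamilton product q⊗(0,ω) = (-1.1960898, -0.7874630, -0.3288890, 0.0331810)
q' = normalize(q + ½dt·q⊗(0,ω)) = (0.1249, -0.0131, -0.3967, 0.9093)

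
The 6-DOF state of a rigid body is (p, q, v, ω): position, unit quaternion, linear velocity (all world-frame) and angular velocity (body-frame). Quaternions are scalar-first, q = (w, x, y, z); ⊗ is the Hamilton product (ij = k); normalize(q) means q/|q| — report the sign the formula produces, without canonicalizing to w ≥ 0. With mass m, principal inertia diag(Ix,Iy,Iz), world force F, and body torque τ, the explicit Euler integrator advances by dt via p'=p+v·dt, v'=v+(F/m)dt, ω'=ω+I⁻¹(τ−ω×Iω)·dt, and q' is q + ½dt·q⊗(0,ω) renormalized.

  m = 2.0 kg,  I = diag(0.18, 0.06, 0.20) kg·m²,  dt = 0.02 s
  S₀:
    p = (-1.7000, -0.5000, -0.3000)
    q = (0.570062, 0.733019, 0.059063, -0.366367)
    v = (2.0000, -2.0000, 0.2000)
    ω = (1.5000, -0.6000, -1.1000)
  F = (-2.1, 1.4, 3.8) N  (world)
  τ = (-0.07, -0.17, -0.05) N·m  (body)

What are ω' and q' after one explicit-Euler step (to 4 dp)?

gyro term ω×Iω = (0.0924, 0.0330, 0.1080)
(τ − ω×Iω)/I = (-0.9022, -3.3833, -0.7900)
ω + α·dt = (1.4820, -0.6677, -1.1158)
q⊗(0,ω) = (-1.4670944, 0.5703035, -0.0852668, -1.1554741)
updated quaternion q' = (0.5553, 0.7386, 0.0582, -0.3778)

ω' = (1.4820, -0.6677, -1.1158)
q' = (0.5553, 0.7386, 0.0582, -0.3778)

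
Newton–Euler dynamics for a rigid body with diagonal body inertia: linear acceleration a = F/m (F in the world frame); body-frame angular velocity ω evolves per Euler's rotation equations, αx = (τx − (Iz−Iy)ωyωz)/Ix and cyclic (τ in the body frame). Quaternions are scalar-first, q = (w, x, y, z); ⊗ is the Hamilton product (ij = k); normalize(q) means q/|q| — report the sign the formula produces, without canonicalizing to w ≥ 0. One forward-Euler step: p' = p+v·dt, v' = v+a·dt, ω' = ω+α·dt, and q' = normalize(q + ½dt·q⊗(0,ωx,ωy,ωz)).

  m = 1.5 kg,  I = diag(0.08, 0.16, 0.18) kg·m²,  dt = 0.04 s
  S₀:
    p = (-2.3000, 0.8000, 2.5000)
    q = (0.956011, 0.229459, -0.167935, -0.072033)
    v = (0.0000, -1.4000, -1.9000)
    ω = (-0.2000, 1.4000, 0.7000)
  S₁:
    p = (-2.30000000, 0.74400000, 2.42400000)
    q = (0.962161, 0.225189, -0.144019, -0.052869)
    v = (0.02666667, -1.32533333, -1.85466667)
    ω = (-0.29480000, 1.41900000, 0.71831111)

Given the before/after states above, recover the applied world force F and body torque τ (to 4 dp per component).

F = (1.0000, 2.8000, 1.7000)
τ = (-0.1700, 0.0900, 0.0600)

rate change Δω = (-0.09480000, 0.01900000, 0.01831111)
ω₀×(Iω₀) = (0.0196, 0.0140, -0.0224)
τ = I·(Δω/dt) + ω₀×(Iω₀) = (-0.1700, 0.0900, 0.0600)
Δv = v₁−v₀ = (0.02666667, 0.07466667, 0.04533333)
applied force F = (1.0000, 2.8000, 1.7000)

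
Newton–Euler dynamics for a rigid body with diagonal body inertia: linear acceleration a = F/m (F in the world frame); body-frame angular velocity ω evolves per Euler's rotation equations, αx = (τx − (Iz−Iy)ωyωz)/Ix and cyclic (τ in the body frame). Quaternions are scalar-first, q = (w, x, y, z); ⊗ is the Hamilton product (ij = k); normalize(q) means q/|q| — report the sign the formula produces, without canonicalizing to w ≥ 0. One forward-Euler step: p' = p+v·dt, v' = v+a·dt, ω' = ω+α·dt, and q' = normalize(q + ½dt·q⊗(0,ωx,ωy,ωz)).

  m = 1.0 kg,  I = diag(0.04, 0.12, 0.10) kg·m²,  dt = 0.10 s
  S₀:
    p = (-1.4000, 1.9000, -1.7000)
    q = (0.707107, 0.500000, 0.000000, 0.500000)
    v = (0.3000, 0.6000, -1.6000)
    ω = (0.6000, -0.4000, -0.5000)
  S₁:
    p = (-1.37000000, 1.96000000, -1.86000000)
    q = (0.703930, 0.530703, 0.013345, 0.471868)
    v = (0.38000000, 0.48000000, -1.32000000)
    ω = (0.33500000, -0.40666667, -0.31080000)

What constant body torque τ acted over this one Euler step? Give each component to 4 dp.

τ = (-0.1100, 0.0100, 0.1700)

rate change Δω = (-0.26500000, -0.00666667, 0.18920000)
precession coupling = (-0.0040, 0.0180, -0.0192)
I·α + gyro = (-0.1100, 0.0100, 0.1700)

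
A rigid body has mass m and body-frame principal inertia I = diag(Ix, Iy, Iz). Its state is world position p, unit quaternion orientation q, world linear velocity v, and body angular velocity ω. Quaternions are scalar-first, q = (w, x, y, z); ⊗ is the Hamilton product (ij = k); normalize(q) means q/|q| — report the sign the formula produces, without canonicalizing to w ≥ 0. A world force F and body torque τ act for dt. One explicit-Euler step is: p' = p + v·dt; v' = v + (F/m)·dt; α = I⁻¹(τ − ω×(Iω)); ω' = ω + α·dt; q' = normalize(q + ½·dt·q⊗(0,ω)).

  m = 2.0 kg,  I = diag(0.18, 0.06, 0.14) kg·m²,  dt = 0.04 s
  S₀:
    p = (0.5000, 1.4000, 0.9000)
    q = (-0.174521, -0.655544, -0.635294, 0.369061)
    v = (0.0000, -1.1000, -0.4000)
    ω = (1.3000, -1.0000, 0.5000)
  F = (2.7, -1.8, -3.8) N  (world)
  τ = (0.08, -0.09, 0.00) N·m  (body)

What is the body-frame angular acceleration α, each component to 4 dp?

precession coupling ω×(Iω) = (-0.0400, 0.0260, 0.1560)
angular accel α = (0.6667, -1.9333, -1.1143)

α = (0.6667, -1.9333, -1.1143)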